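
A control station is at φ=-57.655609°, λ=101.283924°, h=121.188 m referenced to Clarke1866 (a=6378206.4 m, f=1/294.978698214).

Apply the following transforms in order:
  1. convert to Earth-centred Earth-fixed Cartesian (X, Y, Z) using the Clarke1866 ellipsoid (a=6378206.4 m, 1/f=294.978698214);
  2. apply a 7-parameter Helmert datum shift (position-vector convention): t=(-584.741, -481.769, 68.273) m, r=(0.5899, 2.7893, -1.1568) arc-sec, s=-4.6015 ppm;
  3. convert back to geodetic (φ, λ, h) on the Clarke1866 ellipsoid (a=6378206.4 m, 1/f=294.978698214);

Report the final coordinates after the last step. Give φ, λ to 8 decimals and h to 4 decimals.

φ=-57.65768591°, λ=101.29592915°, h=-157.3870 m

start: φ=-57.655609°, λ=101.283924°, h=121.188 m
→ ECEF (a=6378206.400, f=1/294.978698214): X=-669336.3553, Y=3354599.4367, Z=-5365216.7424
→ Helmert 7p (PV): X=-669971.7558, Y=3354121.3294, Z=-5365105.1362
→ geod (Bowring, a=6378206.400): φ=-57.65768591°, λ=101.29592915°, h=-157.3870 m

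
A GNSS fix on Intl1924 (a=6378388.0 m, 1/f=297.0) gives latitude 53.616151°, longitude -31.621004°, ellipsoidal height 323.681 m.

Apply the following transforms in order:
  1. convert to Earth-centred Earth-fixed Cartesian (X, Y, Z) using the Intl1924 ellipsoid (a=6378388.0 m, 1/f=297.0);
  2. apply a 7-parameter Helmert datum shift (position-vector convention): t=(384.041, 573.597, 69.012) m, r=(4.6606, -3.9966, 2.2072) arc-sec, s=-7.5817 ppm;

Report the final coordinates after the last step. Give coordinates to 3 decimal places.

X=3229361.672 m, Y=-1987667.611 m, Z=5111927.446 m

start: φ=53.616151°, λ=-31.621004°, h=323.681 m
→ ECEF (a=6378388.000, f=1/297.0): X=3229079.8851, Y=-1988175.3321, Z=5111879.5475
→ Helmert 7p (PV): X=3229361.6718, Y=-1987667.6111, Z=5111927.4462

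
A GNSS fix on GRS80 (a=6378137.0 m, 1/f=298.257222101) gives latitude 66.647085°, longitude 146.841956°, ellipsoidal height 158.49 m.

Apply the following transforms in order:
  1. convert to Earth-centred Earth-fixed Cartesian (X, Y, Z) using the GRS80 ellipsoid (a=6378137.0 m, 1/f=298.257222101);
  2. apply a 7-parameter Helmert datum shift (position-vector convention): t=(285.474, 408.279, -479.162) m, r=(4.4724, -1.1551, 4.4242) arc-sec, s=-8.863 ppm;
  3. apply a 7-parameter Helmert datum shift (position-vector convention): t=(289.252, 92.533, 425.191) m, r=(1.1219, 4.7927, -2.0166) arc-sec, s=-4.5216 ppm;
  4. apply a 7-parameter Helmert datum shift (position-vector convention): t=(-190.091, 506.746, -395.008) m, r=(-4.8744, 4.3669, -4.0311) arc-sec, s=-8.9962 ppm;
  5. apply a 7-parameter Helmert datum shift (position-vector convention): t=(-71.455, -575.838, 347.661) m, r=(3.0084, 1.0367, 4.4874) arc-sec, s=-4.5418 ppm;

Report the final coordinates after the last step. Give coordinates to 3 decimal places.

X=-2122007.201 m, Y=1387040.250 m, Z=5832929.169 m

start: φ=66.647085°, λ=146.841956°, h=158.490 m
→ ECEF (a=6378137.000, f=1/298.257222101): X=-2122613.9124, Y=1386780.7720, Z=5833069.4326
→ Helmert 7p (PV): X=-2122372.0360, Y=1387004.7560, Z=5832556.7545
→ Helmert 7p (PV): X=-2121924.1044, Y=1387080.0434, Z=5833012.4316
→ Helmert 7p (PV): X=-2121944.5067, Y=1387753.6232, Z=5832577.0933
→ Helmert 7p (PV): X=-2122007.2007, Y=1387040.2499, Z=5832929.1694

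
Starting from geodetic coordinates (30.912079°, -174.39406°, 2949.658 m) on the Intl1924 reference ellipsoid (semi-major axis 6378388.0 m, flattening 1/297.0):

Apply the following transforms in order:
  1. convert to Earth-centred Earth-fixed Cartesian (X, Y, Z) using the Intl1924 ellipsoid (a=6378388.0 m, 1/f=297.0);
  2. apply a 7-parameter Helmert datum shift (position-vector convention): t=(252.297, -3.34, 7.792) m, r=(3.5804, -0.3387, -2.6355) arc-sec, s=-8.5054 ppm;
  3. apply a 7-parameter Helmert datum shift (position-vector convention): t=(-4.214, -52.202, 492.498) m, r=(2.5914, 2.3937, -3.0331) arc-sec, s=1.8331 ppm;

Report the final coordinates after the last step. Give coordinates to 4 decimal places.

start: φ=30.912079°, λ=-174.394060°, h=2949.658 m
→ ECEF (a=6378388.000, f=1/297.0): X=-5453563.6505, Y=-535297.4175, Z=3259097.1694
→ Helmert 7p (PV): X=-5453277.1599, Y=-535283.0953, Z=3259058.9947
→ Helmert 7p (PV): X=-5453261.4202, Y=-535297.0337, Z=3259614.0272

X=-5453261.4202 m, Y=-535297.0337 m, Z=3259614.0272 m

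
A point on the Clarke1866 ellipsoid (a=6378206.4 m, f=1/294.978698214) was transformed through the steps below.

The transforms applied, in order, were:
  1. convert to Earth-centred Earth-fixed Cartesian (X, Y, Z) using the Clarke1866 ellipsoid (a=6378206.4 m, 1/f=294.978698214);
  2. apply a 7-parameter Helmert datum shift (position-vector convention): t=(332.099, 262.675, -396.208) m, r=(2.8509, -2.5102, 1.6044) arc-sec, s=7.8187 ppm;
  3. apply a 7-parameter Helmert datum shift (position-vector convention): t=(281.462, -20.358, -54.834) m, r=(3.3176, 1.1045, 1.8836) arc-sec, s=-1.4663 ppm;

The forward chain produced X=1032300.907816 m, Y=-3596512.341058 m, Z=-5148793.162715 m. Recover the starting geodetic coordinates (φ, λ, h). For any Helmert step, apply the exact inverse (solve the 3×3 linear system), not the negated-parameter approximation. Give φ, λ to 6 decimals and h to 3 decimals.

start: X=1032300.9078, Y=-3596512.3411, Z=-5148793.1627 m
→ Helmert⁻¹: X=1032015.6852, Y=-3596589.4932, Z=-5148682.5039
→ Helmert⁻¹: X=1031584.8892, Y=-3596903.2260, Z=-5148208.8827
→ geod (Bowring, a=6378206.400): φ=-54.17382000°, λ=-73.99721100°, h=394.0040 m

φ=-54.173820°, λ=-73.997211°, h=394.004 m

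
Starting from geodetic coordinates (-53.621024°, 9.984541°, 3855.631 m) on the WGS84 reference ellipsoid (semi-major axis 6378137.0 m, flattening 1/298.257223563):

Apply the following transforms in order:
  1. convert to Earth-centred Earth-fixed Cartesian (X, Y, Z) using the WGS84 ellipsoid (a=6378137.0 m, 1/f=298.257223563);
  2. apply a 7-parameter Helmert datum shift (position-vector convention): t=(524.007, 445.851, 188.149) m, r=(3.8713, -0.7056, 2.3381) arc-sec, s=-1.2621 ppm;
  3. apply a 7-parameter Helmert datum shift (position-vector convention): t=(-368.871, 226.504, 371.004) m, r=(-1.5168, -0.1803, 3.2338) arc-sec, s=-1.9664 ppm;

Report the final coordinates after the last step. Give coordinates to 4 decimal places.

X=3736236.9055 m, Y=658563.6294 m, Z=-5114343.0271 m

start: φ=-53.621024°, λ=9.984541°, h=3855.631 m
→ ECEF (a=6378137.000, f=1/298.257223563): X=3736089.6409, Y=657734.0784, Z=-5114942.2437
→ Helmert 7p (PV): X=3736618.9743, Y=658317.4495, Z=-5114722.5139
→ Helmert 7p (PV): X=3736236.9055, Y=658563.6294, Z=-5114343.0271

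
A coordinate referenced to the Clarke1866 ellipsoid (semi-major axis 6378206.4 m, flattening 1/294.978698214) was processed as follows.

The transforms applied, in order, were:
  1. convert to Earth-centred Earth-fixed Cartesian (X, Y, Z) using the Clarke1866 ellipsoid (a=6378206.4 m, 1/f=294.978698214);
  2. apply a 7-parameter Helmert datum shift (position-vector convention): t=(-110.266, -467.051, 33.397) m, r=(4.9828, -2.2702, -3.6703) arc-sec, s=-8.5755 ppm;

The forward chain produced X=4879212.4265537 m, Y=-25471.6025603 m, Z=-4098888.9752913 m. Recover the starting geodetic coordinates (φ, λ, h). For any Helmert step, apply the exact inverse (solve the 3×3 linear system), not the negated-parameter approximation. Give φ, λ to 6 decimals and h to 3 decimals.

start: X=4879212.4266, Y=-25471.6026, Z=-4098888.9753 m
→ Helmert⁻¹: X=4879319.8660, Y=-25016.9638, Z=-4099010.6215
→ geod (Bowring, a=6378206.400): φ=-40.22417600°, λ=-0.29376100°, h=3385.5970 m

φ=-40.224176°, λ=-0.293761°, h=3385.597 m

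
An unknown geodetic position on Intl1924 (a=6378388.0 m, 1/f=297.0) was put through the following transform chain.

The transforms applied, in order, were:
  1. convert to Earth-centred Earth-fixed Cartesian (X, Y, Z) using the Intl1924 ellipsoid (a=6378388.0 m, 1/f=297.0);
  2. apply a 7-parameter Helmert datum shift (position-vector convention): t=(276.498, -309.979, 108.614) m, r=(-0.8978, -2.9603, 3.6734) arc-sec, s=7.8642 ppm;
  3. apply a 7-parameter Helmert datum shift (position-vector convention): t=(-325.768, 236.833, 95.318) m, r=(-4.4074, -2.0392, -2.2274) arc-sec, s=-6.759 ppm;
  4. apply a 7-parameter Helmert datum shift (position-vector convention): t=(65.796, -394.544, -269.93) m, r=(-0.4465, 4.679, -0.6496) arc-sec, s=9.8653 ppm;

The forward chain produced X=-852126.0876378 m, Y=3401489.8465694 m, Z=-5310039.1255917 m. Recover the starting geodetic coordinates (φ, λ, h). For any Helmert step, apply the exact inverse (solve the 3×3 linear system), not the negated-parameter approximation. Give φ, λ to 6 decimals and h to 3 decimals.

φ=-56.732501°, λ=104.061768°, h=107.751 m

start: X=-852126.0876, Y=3401489.8466, Z=-5310039.1256 m
→ Helmert⁻¹: X=-852073.7421, Y=3401859.6407, Z=-5309728.7785
→ Helmert⁻¹: X=-851842.9598, Y=3401750.0583, Z=-5309778.8767
→ Helmert⁻¹: X=-852128.3749, Y=3402071.5705, Z=-5309818.6953
→ geod (Bowring, a=6378388.000): φ=-56.73250100°, λ=104.06176800°, h=107.7510 m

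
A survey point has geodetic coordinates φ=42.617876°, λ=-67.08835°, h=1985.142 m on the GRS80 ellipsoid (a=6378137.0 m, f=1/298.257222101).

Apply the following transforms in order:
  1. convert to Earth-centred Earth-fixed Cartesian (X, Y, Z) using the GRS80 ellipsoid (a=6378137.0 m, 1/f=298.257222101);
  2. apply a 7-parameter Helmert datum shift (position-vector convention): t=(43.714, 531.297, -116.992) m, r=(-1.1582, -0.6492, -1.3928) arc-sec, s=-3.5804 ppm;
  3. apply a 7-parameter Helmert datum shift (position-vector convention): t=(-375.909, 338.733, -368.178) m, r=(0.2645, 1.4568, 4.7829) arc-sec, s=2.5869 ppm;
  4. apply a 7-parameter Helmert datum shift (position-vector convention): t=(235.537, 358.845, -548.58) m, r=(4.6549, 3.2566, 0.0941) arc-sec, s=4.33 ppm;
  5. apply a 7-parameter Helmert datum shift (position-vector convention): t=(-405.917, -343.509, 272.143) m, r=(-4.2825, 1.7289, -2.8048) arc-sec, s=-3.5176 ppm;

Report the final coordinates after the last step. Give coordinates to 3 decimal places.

X=1830275.178 m, Y=-4330379.121 m, Z=4296900.946 m

start: φ=42.617876°, λ=-67.088350°, h=1985.142 m
→ ECEF (a=6378137.000, f=1/298.257222101): X=1830643.1300, Y=-4331282.1499, Z=4297703.7979
→ Helmert 7p (PV): X=1830637.5161, Y=-4330723.5745, Z=4297601.5007
→ Helmert 7p (PV): X=1830397.1176, Y=-4330359.1064, Z=4297225.9573
→ Helmert 7p (PV): X=1830710.4025, Y=-4330115.1553, Z=4296569.3589
→ Helmert 7p (PV): X=1830275.1784, Y=-4330379.1210, Z=4296900.9456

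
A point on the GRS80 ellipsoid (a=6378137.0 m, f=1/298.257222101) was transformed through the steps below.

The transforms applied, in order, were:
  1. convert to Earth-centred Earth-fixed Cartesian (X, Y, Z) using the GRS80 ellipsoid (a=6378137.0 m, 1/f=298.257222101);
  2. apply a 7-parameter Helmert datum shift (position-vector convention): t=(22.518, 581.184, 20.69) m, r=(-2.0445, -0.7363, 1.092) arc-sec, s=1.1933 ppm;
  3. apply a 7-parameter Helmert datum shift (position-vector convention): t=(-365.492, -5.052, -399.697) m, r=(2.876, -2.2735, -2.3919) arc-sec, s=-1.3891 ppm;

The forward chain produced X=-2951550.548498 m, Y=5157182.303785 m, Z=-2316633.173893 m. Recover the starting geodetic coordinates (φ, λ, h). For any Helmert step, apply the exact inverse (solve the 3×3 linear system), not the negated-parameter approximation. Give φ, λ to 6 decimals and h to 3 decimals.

φ=-21.428636°, λ=119.783880°, h=1628.699 m

start: X=-2951550.5485, Y=5157182.3038, Z=-2316633.1739 m
→ Helmert⁻¹: X=-2951274.4899, Y=5157127.9995, Z=-2316276.0718
→ Helmert⁻¹: X=-2951274.4546, Y=5156579.2453, Z=-2316232.3506
→ geod (Bowring, a=6378137.000): φ=-21.42863600°, λ=119.78388000°, h=1628.6990 m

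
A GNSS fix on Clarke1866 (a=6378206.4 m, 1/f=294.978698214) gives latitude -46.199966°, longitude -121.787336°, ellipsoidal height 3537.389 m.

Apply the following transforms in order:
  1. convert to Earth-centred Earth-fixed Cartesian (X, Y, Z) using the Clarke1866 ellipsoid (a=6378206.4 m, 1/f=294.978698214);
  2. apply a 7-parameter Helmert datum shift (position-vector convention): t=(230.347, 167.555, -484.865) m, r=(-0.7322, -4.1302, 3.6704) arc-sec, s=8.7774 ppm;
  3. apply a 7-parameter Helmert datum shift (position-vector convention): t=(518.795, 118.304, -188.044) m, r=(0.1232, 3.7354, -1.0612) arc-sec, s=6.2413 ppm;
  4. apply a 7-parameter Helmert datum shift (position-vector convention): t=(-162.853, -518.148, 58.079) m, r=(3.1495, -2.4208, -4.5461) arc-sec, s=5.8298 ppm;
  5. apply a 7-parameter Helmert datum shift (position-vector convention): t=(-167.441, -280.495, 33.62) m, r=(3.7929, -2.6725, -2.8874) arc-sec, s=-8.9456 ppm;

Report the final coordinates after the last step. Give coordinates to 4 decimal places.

start: φ=-46.199966°, λ=-121.787336°, h=3537.389 m
→ ECEF (a=6378206.400, f=1/294.978698214): X=-2330888.5117, Y=-3761194.3114, Z=-4583009.0709
→ Helmert 7p (PV): X=-2330519.9244, Y=-3761117.5164, Z=-4583567.4848
→ Helmert 7p (PV): X=-2330118.0330, Y=-3761007.9587, Z=-4583744.1773
→ Helmert 7p (PV): X=-2330323.5669, Y=-3761426.6857, Z=-4583797.5959
→ Helmert 7p (PV): X=-2330463.4255, Y=-3761556.6233, Z=-4583822.3303

X=-2330463.4255 m, Y=-3761556.6233 m, Z=-4583822.3303 m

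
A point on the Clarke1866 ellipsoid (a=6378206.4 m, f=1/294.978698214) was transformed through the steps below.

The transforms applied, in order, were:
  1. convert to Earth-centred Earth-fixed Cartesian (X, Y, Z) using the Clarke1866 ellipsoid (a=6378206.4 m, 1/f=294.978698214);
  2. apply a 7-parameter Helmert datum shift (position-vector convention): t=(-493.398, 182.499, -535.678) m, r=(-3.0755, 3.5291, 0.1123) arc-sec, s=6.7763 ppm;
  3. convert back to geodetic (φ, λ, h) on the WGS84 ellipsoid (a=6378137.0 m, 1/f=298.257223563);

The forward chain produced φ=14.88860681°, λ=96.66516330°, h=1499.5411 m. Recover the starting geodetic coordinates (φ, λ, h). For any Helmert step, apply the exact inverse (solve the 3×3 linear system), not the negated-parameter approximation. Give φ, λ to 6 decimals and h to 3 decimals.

φ=14.895643°, λ=96.661059°, h=1309.884 m

start: φ=14.888607°, λ=96.665163°, h=1499.541 m
→ ECEF (a=6378137.000, f=1/298.257223563): X=-715763.0149, Y=6125137.7457, Z=1628576.8677
→ Helmert⁻¹: X=-715289.3099, Y=6124889.8401, Z=1629180.5929
→ geod (Bowring, a=6378206.400): φ=14.89564300°, λ=96.66105900°, h=1309.8840 m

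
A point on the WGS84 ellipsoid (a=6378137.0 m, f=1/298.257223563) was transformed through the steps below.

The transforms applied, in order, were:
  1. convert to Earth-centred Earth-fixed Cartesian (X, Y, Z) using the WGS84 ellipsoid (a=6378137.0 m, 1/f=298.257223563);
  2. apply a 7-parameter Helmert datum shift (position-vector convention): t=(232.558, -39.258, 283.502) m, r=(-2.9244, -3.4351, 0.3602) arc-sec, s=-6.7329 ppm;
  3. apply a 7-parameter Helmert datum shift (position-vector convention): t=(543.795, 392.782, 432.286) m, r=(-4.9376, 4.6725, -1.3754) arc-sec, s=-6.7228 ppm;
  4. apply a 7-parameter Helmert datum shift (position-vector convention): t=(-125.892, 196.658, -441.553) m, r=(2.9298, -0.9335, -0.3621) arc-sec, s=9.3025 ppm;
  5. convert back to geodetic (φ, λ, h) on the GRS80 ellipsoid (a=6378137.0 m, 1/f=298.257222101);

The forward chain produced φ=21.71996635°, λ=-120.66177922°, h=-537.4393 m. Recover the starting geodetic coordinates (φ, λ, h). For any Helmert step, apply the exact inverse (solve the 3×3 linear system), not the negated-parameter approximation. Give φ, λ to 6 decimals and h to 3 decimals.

φ=21.713747°, λ=-120.663845°, h=135.092 m

start: φ=21.719966°, λ=-120.661779°, h=-537.439 m
→ ECEF (a=6378137.000, f=1/298.257222101): X=-3022858.5559, Y=-5098818.9888, Z=2345435.9173
→ Helmert⁻¹: X=-3022684.9768, Y=-5098940.1981, Z=2345941.7536
→ Helmert⁻¹: X=-3023268.2215, Y=-5099443.5646, Z=2345334.6789
→ Helmert⁻¹: X=-3023490.9877, Y=-5099466.6085, Z=2345045.0191
→ geod (Bowring, a=6378137.000): φ=21.71374700°, λ=-120.66384500°, h=135.0920 m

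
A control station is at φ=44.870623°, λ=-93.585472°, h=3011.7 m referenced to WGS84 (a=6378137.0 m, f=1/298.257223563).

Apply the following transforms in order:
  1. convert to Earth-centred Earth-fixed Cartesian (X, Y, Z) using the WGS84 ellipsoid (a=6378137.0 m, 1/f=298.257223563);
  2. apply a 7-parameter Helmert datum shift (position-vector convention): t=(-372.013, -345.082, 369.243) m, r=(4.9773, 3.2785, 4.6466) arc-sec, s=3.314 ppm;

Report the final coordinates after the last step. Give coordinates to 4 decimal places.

start: φ=44.870623°, λ=-93.585472°, h=3011.700 m
→ ECEF (a=6378137.000, f=1/298.257223563): X=-283287.1969, Y=-4521013.6726, Z=4479295.1264
→ Helmert 7p (PV): X=-283487.1050, Y=-4521488.2076, Z=4479574.6213

X=-283487.1050 m, Y=-4521488.2076 m, Z=4479574.6213 m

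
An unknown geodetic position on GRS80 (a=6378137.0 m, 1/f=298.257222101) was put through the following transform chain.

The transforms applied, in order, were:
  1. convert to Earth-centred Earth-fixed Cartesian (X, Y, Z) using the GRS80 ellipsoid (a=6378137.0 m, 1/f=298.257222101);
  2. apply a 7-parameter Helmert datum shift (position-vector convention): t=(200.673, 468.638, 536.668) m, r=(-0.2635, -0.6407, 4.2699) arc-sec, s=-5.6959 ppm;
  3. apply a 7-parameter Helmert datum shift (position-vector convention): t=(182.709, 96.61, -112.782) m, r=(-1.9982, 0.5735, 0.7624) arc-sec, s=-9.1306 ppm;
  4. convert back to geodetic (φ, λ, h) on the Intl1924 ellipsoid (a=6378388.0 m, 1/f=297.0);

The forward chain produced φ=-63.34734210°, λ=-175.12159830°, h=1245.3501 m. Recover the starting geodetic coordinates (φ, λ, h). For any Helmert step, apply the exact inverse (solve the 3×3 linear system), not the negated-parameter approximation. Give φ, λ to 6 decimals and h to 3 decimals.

φ=-63.344974°, λ=-175.113645°, h=2089.550 m

start: φ=-63.347342°, λ=-175.121598°, h=1245.350 m
→ ECEF (a=6378388.000, f=1/297.0): X=-2859098.5938, Y=-244025.5576, Z=-5678689.5151
→ Helmert⁻¹: X=-2859292.5231, Y=-244058.8160, Z=-5678638.8967
→ Helmert⁻¹: X=-2859532.1850, Y=-244462.3964, Z=-5679199.3429
→ geod (Bowring, a=6378137.000): φ=-63.34497400°, λ=-175.11364500°, h=2089.5500 m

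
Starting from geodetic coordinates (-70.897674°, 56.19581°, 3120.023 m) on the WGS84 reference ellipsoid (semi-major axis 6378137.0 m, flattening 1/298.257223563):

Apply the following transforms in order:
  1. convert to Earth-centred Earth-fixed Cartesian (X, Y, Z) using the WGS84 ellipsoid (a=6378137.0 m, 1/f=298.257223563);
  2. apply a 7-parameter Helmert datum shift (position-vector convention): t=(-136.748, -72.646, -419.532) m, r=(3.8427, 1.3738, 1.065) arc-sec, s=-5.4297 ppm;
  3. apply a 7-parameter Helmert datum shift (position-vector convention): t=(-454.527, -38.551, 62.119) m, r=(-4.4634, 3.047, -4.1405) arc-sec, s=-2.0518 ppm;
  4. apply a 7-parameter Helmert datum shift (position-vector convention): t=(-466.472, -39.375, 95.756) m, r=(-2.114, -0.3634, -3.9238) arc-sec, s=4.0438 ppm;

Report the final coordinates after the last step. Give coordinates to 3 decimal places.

X=1164208.029 m, Y=1740196.442 m, Z=-6007790.374 m

start: φ=-70.897674°, λ=56.195810°, h=3120.023 m
→ ECEF (a=6378137.000, f=1/298.257223563): X=1165328.9035, Y=1740472.1857, Z=-6007503.3722
→ Helmert 7p (PV): X=1165136.8297, Y=1740508.0251, Z=-6007865.6220
→ Helmert 7p (PV): X=1164626.1008, Y=1740312.5094, Z=-6007846.0508
→ Helmert 7p (PV): X=1164208.0293, Y=1740196.4425, Z=-6007790.3740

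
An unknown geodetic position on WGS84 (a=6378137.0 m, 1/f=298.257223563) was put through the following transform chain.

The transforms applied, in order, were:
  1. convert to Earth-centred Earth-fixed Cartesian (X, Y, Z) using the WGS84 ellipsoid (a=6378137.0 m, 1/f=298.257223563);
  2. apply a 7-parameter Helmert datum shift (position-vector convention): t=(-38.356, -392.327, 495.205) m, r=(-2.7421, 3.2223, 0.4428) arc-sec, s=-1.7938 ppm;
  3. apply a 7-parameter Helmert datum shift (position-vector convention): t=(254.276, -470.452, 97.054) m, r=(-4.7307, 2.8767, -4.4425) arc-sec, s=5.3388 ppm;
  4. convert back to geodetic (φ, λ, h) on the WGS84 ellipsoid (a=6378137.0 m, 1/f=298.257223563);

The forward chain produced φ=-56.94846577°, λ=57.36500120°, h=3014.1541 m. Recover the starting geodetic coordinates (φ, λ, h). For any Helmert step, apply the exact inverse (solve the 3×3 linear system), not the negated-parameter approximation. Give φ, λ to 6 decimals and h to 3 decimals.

start: φ=-56.948466°, λ=57.365001°, h=3014.154 m
→ ECEF (a=6378137.000, f=1/298.257223563): X=1881267.1882, Y=2937700.4085, Z=-5325298.7541
→ Helmert⁻¹: X=1881013.8545, Y=2938317.8229, Z=-5325273.7526
→ Helmert⁻¹: X=1881145.0926, Y=2938782.1834, Z=-5325710.0551
→ geod (Bowring, a=6378137.000): φ=-56.94412100°, λ=57.37626900°, h=3819.8890 m

φ=-56.944121°, λ=57.376269°, h=3819.889 m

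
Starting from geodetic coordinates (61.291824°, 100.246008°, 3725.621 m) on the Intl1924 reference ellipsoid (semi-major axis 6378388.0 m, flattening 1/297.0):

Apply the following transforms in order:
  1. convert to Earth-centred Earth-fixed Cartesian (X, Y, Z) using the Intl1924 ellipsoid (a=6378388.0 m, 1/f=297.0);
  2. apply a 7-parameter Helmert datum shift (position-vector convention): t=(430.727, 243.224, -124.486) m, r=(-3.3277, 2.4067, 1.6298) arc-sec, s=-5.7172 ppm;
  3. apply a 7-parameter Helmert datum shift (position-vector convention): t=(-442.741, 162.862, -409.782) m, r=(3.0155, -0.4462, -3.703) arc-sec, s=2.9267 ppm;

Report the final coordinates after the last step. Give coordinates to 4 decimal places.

X=-546642.3937 m, Y=3024990.2321 m, Z=5573875.3001 m

start: φ=61.291824°, λ=100.246008°, h=3725.621 m
→ ECEF (a=6378388.000, f=1/297.0): X=-546715.2968, Y=3024578.6590, Z=5574424.4997
→ Helmert 7p (PV): X=-546240.3006, Y=3024890.2036, Z=5574225.7270
→ Helmert 7p (PV): X=-546642.3937, Y=3024990.2321, Z=5573875.3001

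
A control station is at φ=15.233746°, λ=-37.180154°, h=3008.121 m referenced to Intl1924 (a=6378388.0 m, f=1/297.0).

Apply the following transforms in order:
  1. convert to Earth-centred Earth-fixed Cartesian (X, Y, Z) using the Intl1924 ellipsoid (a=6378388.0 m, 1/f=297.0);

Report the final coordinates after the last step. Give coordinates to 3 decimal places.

start: φ=15.233746°, λ=-37.180154°, h=3008.121 m
→ ECEF (a=6378388.000, f=1/297.0): X=4906794.3963, Y=-3721781.5424, Z=1665879.2144

X=4906794.396 m, Y=-3721781.542 m, Z=1665879.214 m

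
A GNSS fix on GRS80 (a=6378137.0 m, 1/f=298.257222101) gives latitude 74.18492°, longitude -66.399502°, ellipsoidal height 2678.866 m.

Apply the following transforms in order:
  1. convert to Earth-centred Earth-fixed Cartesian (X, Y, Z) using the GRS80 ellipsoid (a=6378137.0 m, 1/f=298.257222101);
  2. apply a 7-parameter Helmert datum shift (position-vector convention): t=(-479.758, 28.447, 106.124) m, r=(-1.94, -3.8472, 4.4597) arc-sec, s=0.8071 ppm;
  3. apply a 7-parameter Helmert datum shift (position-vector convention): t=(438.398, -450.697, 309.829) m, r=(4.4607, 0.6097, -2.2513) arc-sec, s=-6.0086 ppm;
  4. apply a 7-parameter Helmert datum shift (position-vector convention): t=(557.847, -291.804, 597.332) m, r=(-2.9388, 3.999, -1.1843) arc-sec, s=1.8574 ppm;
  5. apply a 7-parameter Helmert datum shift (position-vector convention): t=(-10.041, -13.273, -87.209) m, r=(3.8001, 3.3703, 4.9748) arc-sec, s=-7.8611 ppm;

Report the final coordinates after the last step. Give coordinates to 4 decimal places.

start: φ=74.184920°, λ=-66.399502°, h=2678.866 m
→ ECEF (a=6378137.000, f=1/298.257222101): X=698381.6650, Y=-1598494.6007, Z=6117172.9539
→ Helmert 7p (PV): X=697822.9360, Y=-1598394.8095, Z=6117312.0756
→ Helmert 7p (PV): X=698257.7774, Y=-1598975.8115, Z=6117548.5186
→ Helmert 7p (PV): X=698926.3460, Y=-1599187.4334, Z=6118166.4575
→ Helmert 7p (PV): X=699049.3484, Y=-1599283.9947, Z=6117990.2706

X=699049.3484 m, Y=-1599283.9947 m, Z=6117990.2706 m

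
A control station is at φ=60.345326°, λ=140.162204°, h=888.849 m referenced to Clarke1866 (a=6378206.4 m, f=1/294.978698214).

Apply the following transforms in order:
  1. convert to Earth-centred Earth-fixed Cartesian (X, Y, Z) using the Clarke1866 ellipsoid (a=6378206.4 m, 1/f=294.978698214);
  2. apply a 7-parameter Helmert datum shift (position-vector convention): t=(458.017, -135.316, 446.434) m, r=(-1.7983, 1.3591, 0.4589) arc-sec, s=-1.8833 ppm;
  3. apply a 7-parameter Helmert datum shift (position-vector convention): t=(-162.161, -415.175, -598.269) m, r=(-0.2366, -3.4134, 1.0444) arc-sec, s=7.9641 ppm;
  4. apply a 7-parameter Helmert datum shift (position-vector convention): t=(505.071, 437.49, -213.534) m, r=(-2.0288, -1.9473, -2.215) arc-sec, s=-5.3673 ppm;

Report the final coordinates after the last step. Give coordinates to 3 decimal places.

start: φ=60.345326°, λ=140.162204°, h=888.849 m
→ ECEF (a=6378206.400, f=1/294.978698214): X=-2429735.3894, Y=2027096.1336, Z=5520189.2208
→ Helmert 7p (PV): X=-2429240.9334, Y=2026999.7215, Z=5520623.5954
→ Helmert 7p (PV): X=-2429524.0642, Y=2026594.7220, Z=5520026.7671
→ Helmert 7p (PV): X=-2429036.3035, Y=2027101.7184, Z=5519740.7358

X=-2429036.304 m, Y=2027101.718 m, Z=5519740.736 m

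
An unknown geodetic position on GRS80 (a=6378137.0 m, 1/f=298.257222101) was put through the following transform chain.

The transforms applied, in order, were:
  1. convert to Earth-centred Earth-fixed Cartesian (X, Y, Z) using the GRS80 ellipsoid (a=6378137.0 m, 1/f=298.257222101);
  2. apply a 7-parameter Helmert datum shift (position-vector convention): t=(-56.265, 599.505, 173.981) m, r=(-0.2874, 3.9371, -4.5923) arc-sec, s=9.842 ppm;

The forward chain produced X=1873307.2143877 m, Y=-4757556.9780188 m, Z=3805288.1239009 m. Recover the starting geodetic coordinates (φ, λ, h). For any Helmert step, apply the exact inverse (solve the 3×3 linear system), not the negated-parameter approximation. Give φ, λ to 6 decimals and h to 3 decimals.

start: X=1873307.2144, Y=-4757556.9780, Z=3805288.1239 m
→ Helmert⁻¹: X=1873378.3458, Y=-4758073.2465, Z=3805105.8219
→ geod (Bowring, a=6378137.000): φ=36.83792600°, λ=-68.50913800°, h=3490.0730 m

φ=36.837926°, λ=-68.509138°, h=3490.073 m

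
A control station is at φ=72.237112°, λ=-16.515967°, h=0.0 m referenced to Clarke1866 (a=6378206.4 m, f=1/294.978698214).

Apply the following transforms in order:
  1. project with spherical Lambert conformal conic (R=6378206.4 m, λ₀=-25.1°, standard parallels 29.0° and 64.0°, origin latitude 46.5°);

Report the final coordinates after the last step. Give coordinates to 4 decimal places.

E=313491.8922 m, N=2849583.4543 m

start: φ=72.237112°, λ=-16.515967°, h=0.000 m
→ lcc (R=6378206.4, λ₀=-25.1°): E=313491.8922, N=2849583.4543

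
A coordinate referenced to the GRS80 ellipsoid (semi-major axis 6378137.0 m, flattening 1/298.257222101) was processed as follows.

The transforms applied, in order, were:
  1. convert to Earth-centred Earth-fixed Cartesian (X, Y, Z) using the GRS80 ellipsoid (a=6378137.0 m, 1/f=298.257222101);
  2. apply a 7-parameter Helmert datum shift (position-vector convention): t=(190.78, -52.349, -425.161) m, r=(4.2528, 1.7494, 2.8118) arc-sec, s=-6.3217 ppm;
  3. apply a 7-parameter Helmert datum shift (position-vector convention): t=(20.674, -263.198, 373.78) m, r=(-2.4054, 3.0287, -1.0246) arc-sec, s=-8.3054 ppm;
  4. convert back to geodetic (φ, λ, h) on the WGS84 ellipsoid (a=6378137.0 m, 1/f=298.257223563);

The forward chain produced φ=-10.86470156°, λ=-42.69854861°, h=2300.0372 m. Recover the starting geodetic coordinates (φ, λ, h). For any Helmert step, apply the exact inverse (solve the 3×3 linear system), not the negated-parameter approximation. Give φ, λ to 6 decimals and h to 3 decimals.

φ=-10.863542°, λ=-42.698136°, h=2020.714 m

start: φ=-10.864702°, λ=-42.698549°, h=2300.037 m
→ ECEF (a=6378137.000, f=1/298.257223563): X=4605679.9078, Y=-4249783.0884, Z=-1194745.3685
→ Helmert⁻¹: X=4605736.1435, Y=-4249518.3691, Z=-1195111.0026
→ Helmert⁻¹: X=4605526.6798, Y=-4249580.2964, Z=-1194566.7146
→ geod (Bowring, a=6378137.000): φ=-10.86354200°, λ=-42.69813600°, h=2020.7140 m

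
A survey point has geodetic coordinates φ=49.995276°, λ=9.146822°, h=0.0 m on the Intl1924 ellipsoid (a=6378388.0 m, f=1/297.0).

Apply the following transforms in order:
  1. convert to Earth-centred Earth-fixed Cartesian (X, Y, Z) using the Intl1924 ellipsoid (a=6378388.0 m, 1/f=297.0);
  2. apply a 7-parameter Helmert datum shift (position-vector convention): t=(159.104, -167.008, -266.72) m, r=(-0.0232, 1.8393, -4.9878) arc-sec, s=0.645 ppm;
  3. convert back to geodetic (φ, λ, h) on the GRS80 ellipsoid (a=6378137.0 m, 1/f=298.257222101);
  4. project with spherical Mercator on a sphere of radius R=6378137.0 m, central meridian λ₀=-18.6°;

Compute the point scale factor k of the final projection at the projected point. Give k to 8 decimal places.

start: φ=49.995276°, λ=9.146822°, h=0.000 m
→ ECEF (a=6378388.000, f=1/297.0): X=4056220.2366, Y=653101.4411, Z=4862544.6485
→ Helmert 7p (PV): X=4056441.1100, Y=652837.3156, Z=4862244.8213
→ geod (Bowring, a=6378137.000): φ=49.99152108°, λ=9.14269592°, h=81.0123 m
→ into merc (λ₀=-18.6°): φ=49.99152108°, λ−λ₀=27.74269592°
scale k = 1.55544952

1.55544952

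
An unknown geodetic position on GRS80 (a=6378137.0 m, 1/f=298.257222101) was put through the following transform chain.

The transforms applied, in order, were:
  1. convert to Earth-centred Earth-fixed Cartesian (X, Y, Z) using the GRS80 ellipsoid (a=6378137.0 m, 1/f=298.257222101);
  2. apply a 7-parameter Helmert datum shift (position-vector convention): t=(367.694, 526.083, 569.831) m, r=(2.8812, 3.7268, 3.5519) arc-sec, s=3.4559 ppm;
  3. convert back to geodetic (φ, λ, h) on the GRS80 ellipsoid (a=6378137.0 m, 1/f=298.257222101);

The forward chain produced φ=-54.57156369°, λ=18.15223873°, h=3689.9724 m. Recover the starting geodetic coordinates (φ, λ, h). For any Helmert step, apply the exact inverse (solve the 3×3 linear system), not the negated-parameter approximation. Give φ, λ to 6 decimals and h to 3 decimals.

φ=-54.577552°, λ=18.143784°, h=3834.533 m

start: φ=-54.571564°, λ=18.152239°, h=3689.972 m
→ ECEF (a=6378137.000, f=1/298.257222101): X=3523173.5970, Y=1155107.0702, Z=-5176888.6685
→ Helmert⁻¹: X=3522907.1536, Y=1154444.0121, Z=-5177393.0806
→ geod (Bowring, a=6378137.000): φ=-54.57755200°, λ=18.14378400°, h=3834.5330 m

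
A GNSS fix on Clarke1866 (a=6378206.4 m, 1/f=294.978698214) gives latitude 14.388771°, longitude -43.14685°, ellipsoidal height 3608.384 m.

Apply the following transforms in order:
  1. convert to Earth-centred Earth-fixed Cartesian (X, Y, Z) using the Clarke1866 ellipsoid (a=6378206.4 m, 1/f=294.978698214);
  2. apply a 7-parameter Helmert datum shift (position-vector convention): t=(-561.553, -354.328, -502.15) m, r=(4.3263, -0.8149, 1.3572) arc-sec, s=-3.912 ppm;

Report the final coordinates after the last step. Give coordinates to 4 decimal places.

X=4510522.0193 m, Y=-4228658.8639 m, Z=1574903.0450 m

start: φ=14.388771°, λ=-43.146850°, h=3608.384 m
→ ECEF (a=6378206.400, f=1/294.978698214): X=4511079.6222, Y=-4228317.7145, Z=1575482.2227
→ Helmert 7p (PV): X=4510522.0193, Y=-4228658.8639, Z=1574903.0450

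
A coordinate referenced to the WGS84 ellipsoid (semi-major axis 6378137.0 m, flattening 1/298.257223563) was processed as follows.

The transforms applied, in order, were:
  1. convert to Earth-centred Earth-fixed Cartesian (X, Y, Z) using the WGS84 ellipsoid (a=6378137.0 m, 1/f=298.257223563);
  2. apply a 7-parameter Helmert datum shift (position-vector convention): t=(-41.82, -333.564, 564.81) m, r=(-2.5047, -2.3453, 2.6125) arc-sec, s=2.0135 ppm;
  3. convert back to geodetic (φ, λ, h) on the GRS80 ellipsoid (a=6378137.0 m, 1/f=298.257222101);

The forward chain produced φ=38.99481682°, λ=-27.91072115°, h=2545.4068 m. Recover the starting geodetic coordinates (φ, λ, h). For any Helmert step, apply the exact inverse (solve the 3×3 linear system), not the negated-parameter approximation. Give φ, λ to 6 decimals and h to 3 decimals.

start: φ=38.994817°, λ=-27.910721°, h=2545.407 m
→ ECEF (a=6378137.000, f=1/298.257222101): X=4388051.6104, Y=-2324405.1107, Z=3993471.5240
→ Helmert⁻¹: X=4388100.5573, Y=-2324170.9312, Z=3992820.5574
→ geod (Bowring, a=6378137.000): φ=38.99063700°, λ=-27.90806900°, h=2084.2280 m

φ=38.990637°, λ=-27.908069°, h=2084.228 m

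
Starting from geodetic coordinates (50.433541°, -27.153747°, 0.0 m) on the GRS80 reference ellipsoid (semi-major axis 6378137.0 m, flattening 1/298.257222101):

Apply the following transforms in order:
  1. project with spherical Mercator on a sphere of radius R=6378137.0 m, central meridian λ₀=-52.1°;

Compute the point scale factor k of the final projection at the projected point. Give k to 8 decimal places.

start: φ=50.433541°, λ=-27.153747°, h=0.000 m
→ into merc (λ₀=-52.1°): φ=50.43354100°, λ−λ₀=24.94625300°
scale k = 1.56992570

1.56992570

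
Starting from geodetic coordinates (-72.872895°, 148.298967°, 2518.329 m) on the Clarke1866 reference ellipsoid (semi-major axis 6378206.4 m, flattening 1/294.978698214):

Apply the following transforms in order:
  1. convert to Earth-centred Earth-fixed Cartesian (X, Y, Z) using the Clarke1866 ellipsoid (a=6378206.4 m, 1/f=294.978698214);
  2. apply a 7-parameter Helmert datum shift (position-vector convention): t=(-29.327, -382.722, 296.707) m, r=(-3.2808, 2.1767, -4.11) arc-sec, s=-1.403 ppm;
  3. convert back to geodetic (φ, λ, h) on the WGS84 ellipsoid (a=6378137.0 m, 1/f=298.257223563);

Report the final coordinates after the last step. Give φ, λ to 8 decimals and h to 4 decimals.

φ=-72.87238182°, λ=148.31171607°, h=2026.1657 m

start: φ=-72.872895°, λ=148.298967°, h=2518.329 m
→ ECEF (a=6378206.400, f=1/294.978698214): X=-1603682.7327, Y=990494.5851, Z=-6075305.8204
→ Helmert 7p (PV): X=-1603754.1855, Y=990045.7958, Z=-6074999.4208
→ geod (Bowring, a=6378137.000): φ=-72.87238182°, λ=148.31171607°, h=2026.1657 m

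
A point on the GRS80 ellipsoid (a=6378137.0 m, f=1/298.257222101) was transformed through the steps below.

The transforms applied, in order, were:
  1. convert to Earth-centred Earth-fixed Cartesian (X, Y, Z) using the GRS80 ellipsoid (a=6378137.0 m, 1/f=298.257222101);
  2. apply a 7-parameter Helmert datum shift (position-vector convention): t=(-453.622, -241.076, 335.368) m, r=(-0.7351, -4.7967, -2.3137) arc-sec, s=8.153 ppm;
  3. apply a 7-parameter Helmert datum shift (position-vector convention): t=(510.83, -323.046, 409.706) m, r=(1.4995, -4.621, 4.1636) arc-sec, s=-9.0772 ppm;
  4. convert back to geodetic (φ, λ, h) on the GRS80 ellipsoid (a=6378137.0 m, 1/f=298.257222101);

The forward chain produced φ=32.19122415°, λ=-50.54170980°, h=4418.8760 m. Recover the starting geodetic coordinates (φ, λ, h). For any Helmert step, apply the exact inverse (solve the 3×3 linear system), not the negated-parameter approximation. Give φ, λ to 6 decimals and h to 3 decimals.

start: φ=32.191224°, λ=-50.541710°, h=4418.876 m
→ ECEF (a=6378137.000, f=1/298.257222101): X=3435938.8090, Y=-4174314.6945, Z=3380749.2747
→ Helmert⁻¹: X=3435450.6369, Y=-4174074.3098, Z=3380323.6324
→ Helmert⁻¹: X=3436001.6629, Y=-4173772.7081, Z=3379865.9284
→ geod (Bowring, a=6378137.000): φ=32.18630400°, λ=-50.53754500°, h=3627.9830 m

φ=32.186304°, λ=-50.537545°, h=3627.983 m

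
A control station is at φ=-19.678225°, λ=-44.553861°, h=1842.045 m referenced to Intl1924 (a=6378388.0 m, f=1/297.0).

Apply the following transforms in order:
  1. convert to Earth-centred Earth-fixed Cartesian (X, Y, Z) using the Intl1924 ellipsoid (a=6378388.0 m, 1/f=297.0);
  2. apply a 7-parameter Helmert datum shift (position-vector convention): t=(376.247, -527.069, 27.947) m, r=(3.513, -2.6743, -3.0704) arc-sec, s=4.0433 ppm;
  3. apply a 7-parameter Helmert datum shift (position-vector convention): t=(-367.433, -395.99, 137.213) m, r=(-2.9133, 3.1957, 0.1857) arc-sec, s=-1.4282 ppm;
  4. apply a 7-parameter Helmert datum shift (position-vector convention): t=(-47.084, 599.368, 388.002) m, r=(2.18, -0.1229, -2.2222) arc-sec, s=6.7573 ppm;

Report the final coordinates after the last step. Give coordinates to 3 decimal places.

X=4282499.760 m, Y=-4216867.039 m, Z=-2134368.610 m

start: φ=-19.678225°, λ=-44.553861°, h=1842.045 m
→ ECEF (a=6378388.000, f=1/297.0): X=4282606.4215, Y=-4216426.5607, Z=-2134836.6602
→ Helmert 7p (PV): X=4282964.8986, Y=-4216998.0683, Z=-2134833.6316
→ Helmert 7p (PV): X=4282562.0699, Y=-4217414.3322, Z=-2134700.1652
→ Helmert 7p (PV): X=4282499.7596, Y=-4216867.0394, Z=-2134368.6102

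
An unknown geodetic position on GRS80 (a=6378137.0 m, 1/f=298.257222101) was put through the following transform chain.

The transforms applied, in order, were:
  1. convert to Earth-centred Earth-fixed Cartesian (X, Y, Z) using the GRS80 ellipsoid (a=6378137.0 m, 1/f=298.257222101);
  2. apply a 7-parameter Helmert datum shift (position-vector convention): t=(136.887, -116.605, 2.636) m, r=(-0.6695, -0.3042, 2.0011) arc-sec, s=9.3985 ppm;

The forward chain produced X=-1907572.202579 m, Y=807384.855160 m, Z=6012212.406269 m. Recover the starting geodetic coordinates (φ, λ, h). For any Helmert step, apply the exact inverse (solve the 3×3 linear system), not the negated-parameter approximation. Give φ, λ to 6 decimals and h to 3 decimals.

start: X=-1907572.2026, Y=807384.8552, Z=6012212.4063 m
→ Helmert⁻¹: X=-1907674.4594, Y=807492.8640, Z=6012158.6995
→ geod (Bowring, a=6378137.000): φ=71.10641800°, λ=157.05771500°, h=22.9320 m

φ=71.106418°, λ=157.057715°, h=22.932 m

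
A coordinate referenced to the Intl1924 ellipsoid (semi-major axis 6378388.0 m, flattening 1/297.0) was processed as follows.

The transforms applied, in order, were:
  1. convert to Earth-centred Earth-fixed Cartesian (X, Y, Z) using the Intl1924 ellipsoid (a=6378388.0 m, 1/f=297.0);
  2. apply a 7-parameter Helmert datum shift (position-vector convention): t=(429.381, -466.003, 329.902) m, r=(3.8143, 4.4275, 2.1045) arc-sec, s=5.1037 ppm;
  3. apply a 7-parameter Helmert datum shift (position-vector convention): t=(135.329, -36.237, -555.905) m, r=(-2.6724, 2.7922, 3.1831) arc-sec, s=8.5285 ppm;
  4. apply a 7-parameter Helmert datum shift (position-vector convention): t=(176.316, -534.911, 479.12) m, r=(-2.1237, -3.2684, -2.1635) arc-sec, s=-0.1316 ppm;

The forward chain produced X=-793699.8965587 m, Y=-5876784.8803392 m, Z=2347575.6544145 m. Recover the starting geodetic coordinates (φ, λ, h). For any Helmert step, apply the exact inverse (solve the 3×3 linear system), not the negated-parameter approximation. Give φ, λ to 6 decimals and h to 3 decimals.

φ=21.730326°, λ=-97.701367°, h=1396.810 m

start: X=-793699.8966, Y=-5876784.8803, Z=2347575.6544 m
→ Helmert⁻¹: X=-793777.4905, Y=-5876283.2337, Z=2347048.9191
→ Helmert⁻¹: X=-794028.5090, Y=-5876215.0426, Z=2347497.9208
→ Helmert⁻¹: X=-794564.1682, Y=-5875667.5390, Z=2347247.6385
→ geod (Bowring, a=6378388.000): φ=21.73032600°, λ=-97.70136700°, h=1396.8100 m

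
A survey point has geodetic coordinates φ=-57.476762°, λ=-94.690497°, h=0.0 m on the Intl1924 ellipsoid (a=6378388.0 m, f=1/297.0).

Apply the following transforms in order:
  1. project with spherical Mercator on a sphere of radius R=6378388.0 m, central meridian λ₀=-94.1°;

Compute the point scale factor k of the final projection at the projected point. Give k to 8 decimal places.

start: φ=-57.476762°, λ=-94.690497°, h=0.000 m
→ into merc (λ₀=-94.1°): φ=-57.47676200°, λ−λ₀=-0.59049700°
scale k = 1.85997503

1.85997503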